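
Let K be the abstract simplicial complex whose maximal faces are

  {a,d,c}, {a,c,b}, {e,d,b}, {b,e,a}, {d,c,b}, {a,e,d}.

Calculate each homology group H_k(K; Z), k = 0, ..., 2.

We work with the vertex ordering a < b < c < d < e. The simplices of K, each written with vertices in increasing order, are:

  0-simplices (5): a, b, c, d, e
  1-simplices (9): ab, ac, ad, ae, bc, bd, be, cd, de
  2-simplices (6): abc, abe, acd, ade, bcd, bde

so the chain groups are C_0 ≅ Z^5, C_1 ≅ Z^9, C_2 ≅ Z^6.

Boundary ∂_1: C_1 → C_0 is given by ∂[p,q] = [q] − [p]. For instance
  ∂be = e − b.
This gives a 5×9 integer matrix of rank 4; reducing to Smith normal form yields diagonal entries (1,1,1,1).

Boundary ∂_2: C_2 → C_1 sends each 2-simplex [p,q,r] to [q,r] − [p,r] + [p,q]. For instance
  ∂bcd = cd − bd + bc,
  ∂abc = bc − ac + ab.
The resulting 9×6 matrix has rank 5, and its Smith normal form has invariant factors (1,1,1,1,1).

From H_k ≅ ker(∂_k) / im(∂_{k+1}) we obtain:

  H_0: rank C_0 − rank ∂_1 = 5 − 4 = 1, and the invariant factors of ∂_1 are all 1, so H_0 = Z.
  H_1: rank ker ∂_1 − rank ∂_2 = (9 − 4) − 5 = 0, and the invariant factors of ∂_2 are all 1, so H_1 = 0.
  H_2: rank ker ∂_2 − rank ∂_3 = (6 − 5) − 0 = 1, and there is no ∂_3, so H_2 = Z.

H_0 ≅ Z,  H_1 = 0,  H_2 ≅ Z.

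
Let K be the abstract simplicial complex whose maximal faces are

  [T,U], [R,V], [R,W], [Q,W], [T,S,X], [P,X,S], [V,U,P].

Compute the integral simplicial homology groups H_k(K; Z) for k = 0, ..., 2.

H_0 ≅ Z,  H_1 ≅ Z,  H_2 = 0.

Order the vertices as P < Q < R < S < T < U < V < W < X. Listing each simplex with vertices in this order, K has dimension 2 with simplices:

  0-simplices (9): P, Q, R, S, T, U, V, W, X
  1-simplices (12): PS, PU, PV, PX, QW, RV, RW, ST, SX, TU, TX, UV
  2-simplices (3): PSX, PUV, STX

giving chain groups C_0 ≅ Z^9, C_1 ≅ Z^12, C_2 ≅ Z^3.

∂_1: C_1 → C_0 maps an edge to its endpoints' difference, ∂[p,q] = q − p. For instance
  ∂PU = U − P.
This gives a 9×12 integer matrix of rank 8; reducing to Smith normal form yields diagonal entries (1,1,1,1,1,1,1,1).

The boundary map ∂_2: C_2 → C_1 acts by ∂[p,q,r] = [q,r] − [p,r] + [p,q]. For instance
  ∂STX = TX − SX + ST,
  ∂PSX = SX − PX + PS.
This gives a 12×3 integer matrix of rank 3; reducing to Smith normal form yields diagonal entries (1,1,1).

Now H_k = ker ∂_k / im ∂_{k+1}, so:

  H_0: rank C_0 − rank ∂_1 = 9 − 8 = 1, and the invariant factors of ∂_1 are all 1, so H_0 ≅ Z.
  H_1: rank ker ∂_1 − rank ∂_2 = (12 − 8) − 3 = 1, and the invariant factors of ∂_2 are all 1, so H_1 ≅ Z.
  H_2: rank ker ∂_2 − rank ∂_3 = (3 − 3) − 0 = 0, and there is no ∂_3, so H_2 ≅ 0.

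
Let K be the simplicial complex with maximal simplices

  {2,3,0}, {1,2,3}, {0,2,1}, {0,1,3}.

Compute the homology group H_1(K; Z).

H_1 = 0.

K has 4 vertices, 6 edges, 4 triangles.
rank ∂_1 = 3, rank ∂_2 = 3 ⇒ b_1 = 6 − 3 − 3 = 0; all invariant factors of ∂_2 are 1 so no torsion. So H_1 = 0.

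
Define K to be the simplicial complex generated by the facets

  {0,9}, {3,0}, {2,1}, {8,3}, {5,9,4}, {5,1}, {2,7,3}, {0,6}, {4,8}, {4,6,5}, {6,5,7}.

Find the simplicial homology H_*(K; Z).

Fix the vertex order 0 < 1 < 2 < 3 < 4 < 5 < 6 < 7 < 8 < 9 and write every simplex with vertices in increasing order. Then dim K = 2 and the simplices of K are:

  0-simplices (10): [0], [1], [2], [3], [4], [5], [6], [7], [8], [9]
  1-simplices (17): [0,3], [0,6], [0,9], [1,2], [1,5], [2,3], [2,7], [3,7], [3,8], [4,5], [4,6], [4,8], [4,9], [5,6], [5,7], [5,9], [6,7]
  2-simplices (4): [2,3,7], [4,5,6], [4,5,9], [5,6,7]

Hence C_0 ≅ Z^10, C_1 ≅ Z^17, C_2 ≅ Z^4.

∂_1: C_1 → C_0 is given by ∂[p,q] = [q] − [p]. For instance
  ∂[3,7] = [7] − [3].
This gives a 10×17 integer matrix of rank 9; reducing to Smith normal form yields diagonal entries (1,1,1,1,1,1,1,1,1).

∂_2: C_2 → C_1 acts by ∂[p,q,r] = [q,r] − [p,r] + [p,q]. For instance
  ∂[2,3,7] = [3,7] − [2,7] + [2,3],
  ∂[4,5,9] = [5,9] − [4,9] + [4,5].
This gives a 17×4 integer matrix of rank 4; reducing to Smith normal form yields diagonal entries (1,1,1,1).

Now H_k = ker ∂_k / im ∂_{k+1}, so:

  H_0: rank C_0 − rank ∂_1 = 10 − 9 = 1, and the invariant factors of ∂_1 are all 1, so H_0 = Z.
  H_1: rank ker ∂_1 − rank ∂_2 = (17 − 9) − 4 = 4, and the invariant factors of ∂_2 are all 1, so H_1 = Z^4.
  H_2: rank ker ∂_2 − rank ∂_3 = (4 − 4) − 0 = 0, and there is no ∂_3, so H_2 = 0.

As a check, the Euler characteristic is 10 − 17 + 4 = -3, which agrees with 1 − 4 + 0 = -3.

H_0 = Z,  H_1 = Z^4,  H_2 = 0.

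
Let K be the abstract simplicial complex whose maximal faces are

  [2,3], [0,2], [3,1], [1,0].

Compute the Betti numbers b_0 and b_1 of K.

b_0 = 1, b_1 = 1.

Take the total order 0 < 1 < 2 < 3 on the vertex set. Then K (dimension 1) consists of the simplices:

  0-simplices (4): [0], [1], [2], [3]
  1-simplices (4): [0,1], [0,2], [1,3], [2,3]

Hence C_0 ≅ Z^4, C_1 ≅ Z^4.

The boundary map ∂_1: C_1 → C_0 is given by ∂[p,q] = [q] − [p]. For instance
  ∂[1,3] = [3] − [1].
The 4×4 boundary matrix has rank 3 and Smith normal form diag(1,1,1).

Computing H_k = (kernel of ∂_k) / (image of ∂_{k+1}):

  H_0: rank C_0 − rank ∂_1 = 4 − 3 = 1, and the invariant factors of ∂_1 are all 1, so H_0 ≅ Z.
  H_1: rank ker ∂_1 − rank ∂_2 = (4 − 3) − 0 = 1, and there is no ∂_2, so H_1 ≅ Z.

(K is a triangulation of the circle S^1.)

Hence the Betti numbers are b_0 = 1, b_1 = 1.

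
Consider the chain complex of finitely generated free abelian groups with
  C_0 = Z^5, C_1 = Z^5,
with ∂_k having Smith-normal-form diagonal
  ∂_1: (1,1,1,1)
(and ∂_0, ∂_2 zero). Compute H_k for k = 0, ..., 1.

H_0: b_0 = 5 − 0 − 4 = 1; torsion from ∂_1 factors > 1: none. So H_0 = Z.
H_1: b_1 = 5 − 4 − 0 = 1; torsion from ∂_2 factors > 1: none. So H_1 = Z.

H_0 = Z,  H_1 = Z.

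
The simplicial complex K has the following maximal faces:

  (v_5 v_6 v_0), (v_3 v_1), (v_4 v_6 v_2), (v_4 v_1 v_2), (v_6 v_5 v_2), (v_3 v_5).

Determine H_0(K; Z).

We work with the vertex ordering v_0 < v_1 < v_2 < v_3 < v_4 < v_5 < v_6. The simplices of K, each written with vertices in increasing order, are:

  0-simplices (7): [v_0], [v_1], [v_2], [v_3], [v_4], [v_5], [v_6]
  1-simplices (11): [v_0,v_5], [v_0,v_6], [v_1,v_2], [v_1,v_3], [v_1,v_4], [v_2,v_4], [v_2,v_5], [v_2,v_6], [v_3,v_5], [v_4,v_6], [v_5,v_6]
  2-simplices (4): [v_0,v_5,v_6], [v_1,v_2,v_4], [v_2,v_4,v_6], [v_2,v_5,v_6]

giving chain groups C_0 ≅ Z^7, C_1 ≅ Z^11, C_2 ≅ Z^4.

∂_1: C_1 → C_0 maps an edge to its endpoints' difference, ∂[p,q] = q − p.
The resulting 7×11 matrix has rank 6, and its Smith normal form has invariant factors (1,1,1,1,1,1).

∂_2: C_2 → C_1 maps a triangle to the signed sum of its edges. For instance
  ∂[v_1,v_2,v_4] = [v_2,v_4] − [v_1,v_4] + [v_1,v_2],
  ∂[v_0,v_5,v_6] = [v_5,v_6] − [v_0,v_6] + [v_0,v_5].
The resulting 11×4 matrix has rank 4, and its Smith normal form has invariant factors (1,1,1,1).

Computing H_k = (kernel of ∂_k) / (image of ∂_{k+1}):

  H_0: rank C_0 − rank ∂_1 = 7 − 6 = 1, and the invariant factors of ∂_1 are all 1, so H_0 = Z.

H_0 ≅ Z.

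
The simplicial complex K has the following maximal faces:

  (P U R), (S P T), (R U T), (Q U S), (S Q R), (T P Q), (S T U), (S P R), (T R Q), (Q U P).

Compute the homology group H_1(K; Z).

H_1 ≅ Z/2.

Fix the vertex order P < Q < R < S < T < U and write every simplex with vertices in increasing order. Then dim K = 2 and the simplices of K are:

  0-simplices (6): P, Q, R, S, T, U
  1-simplices (15): PQ, PR, PS, PT, PU, QR, QS, QT, QU, RS, RT, RU, ST, SU, TU
  2-simplices (10): PQT, PQU, PRS, PRU, PST, QRS, QRT, QSU, RTU, STU

Hence C_0 ≅ Z^6, C_1 ≅ Z^15, C_2 ≅ Z^10.

∂_1: C_1 → C_0 is given by ∂[p,q] = [q] − [p]. For instance
  ∂PT = T − P.
The 6×15 boundary matrix has rank 5 and Smith normal form diag(1,1,1,1,1).

The boundary map ∂_2: C_2 → C_1 sends each 2-simplex [p,q,r] to [q,r] − [p,r] + [p,q]. For instance
  ∂QRT = RT − QT + QR,
  ∂RTU = TU − RU + RT.
This gives a 15×10 integer matrix of rank 10; reducing to Smith normal form yields diagonal entries (1,1,1,1,1,1,1,1,1,2).

Now H_k = ker ∂_k / im ∂_{k+1}, so:

  H_1: rank ker ∂_1 − rank ∂_2 = (15 − 5) − 10 = 0, and ∂_2 has invariant factor 2 > 1, so H_1 = Z/2.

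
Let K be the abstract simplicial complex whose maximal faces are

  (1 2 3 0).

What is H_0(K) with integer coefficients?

We work with the vertex ordering 0 < 1 < 2 < 3. The simplices of K, each written with vertices in increasing order, are:

  0-simplices (4): [0], [1], [2], [3]
  1-simplices (6): [0,1], [0,2], [0,3], [1,2], [1,3], [2,3]
  2-simplices (4): [0,1,2], [0,1,3], [0,2,3], [1,2,3]
  3-simplices (1): [0,1,2,3]

giving chain groups C_0 ≅ Z^4, C_1 ≅ Z^6, C_2 ≅ Z^4, C_3 ≅ Z^1.

The boundary map ∂_1: C_1 → C_0 is given by ∂[p,q] = [q] − [p]. For instance
  ∂[0,3] = [3] − [0].
The resulting 4×6 matrix has rank 3, and its Smith normal form has invariant factors (1,1,1).

The boundary map ∂_2: C_2 → C_1 maps a triangle to the signed sum of its edges. For instance
  ∂[0,2,3] = [2,3] − [0,3] + [0,2],
  ∂[0,1,2] = [1,2] − [0,2] + [0,1].
As a 6×4 matrix over Z this has rank 3, with invariant factors (1,1,1).

∂_3: C_3 → C_2 sends each 3-simplex σ to the alternating sum Σ_i (−1)^i (σ with its i-th vertex removed). For instance
  ∂[0,1,2,3] = [1,2,3] − [0,2,3] + [0,1,3] − [0,1,2].
As a 4×1 matrix over Z this has rank 1, with invariant factors (1).

From H_k ≅ ker(∂_k) / im(∂_{k+1}) we obtain:

  H_0: rank C_0 − rank ∂_1 = 4 − 3 = 1, and the invariant factors of ∂_1 are all 1, so H_0 = Z.

(K is a triangulation of the 3-simplex.)

H_0 ≅ Z.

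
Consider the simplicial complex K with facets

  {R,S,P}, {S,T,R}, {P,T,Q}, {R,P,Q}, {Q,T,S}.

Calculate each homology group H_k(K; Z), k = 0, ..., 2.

K has 5 vertices, 10 edges, 5 triangles.
rank ∂_0 = 0, rank ∂_1 = 4 ⇒ b_0 = 5 − 0 − 4 = 1; all invariant factors of ∂_1 are 1 so no torsion. So H_0 ≅ Z.
rank ∂_1 = 4, rank ∂_2 = 5 ⇒ b_1 = 10 − 4 − 5 = 1; all invariant factors of ∂_2 are 1 so no torsion. So H_1 ≅ Z.
rank ∂_2 = 5, rank ∂_3 = 0 ⇒ b_2 = 5 − 5 − 0 = 0. So H_2 ≅ 0.

H_0 = Z,  H_1 = Z,  H_2 = 0.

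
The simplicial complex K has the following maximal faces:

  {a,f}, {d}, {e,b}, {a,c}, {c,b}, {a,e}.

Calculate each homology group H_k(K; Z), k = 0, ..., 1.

Order the vertices as a < b < c < d < e < f. Listing each simplex with vertices in this order, K has dimension 1 with simplices:

  0-simplices (6): a, b, c, d, e, f
  1-simplices (5): ac, ae, af, bc, be

so the chain groups are C_0 ≅ Z^6, C_1 ≅ Z^5.

∂_1: C_1 → C_0 sends each edge [p,q] (with p < q) to q − p. For instance
  ∂be = e − b.
The 6×5 boundary matrix has rank 4 and Smith normal form diag(1,1,1,1).

Reading off H_k = ker ∂_k / im ∂_{k+1}:

  H_0: rank C_0 − rank ∂_1 = 6 − 4 = 2, and the invariant factors of ∂_1 are all 1, so H_0 = Z^2.
  H_1: rank ker ∂_1 − rank ∂_2 = (5 − 4) − 0 = 1, and there is no ∂_2, so H_1 = Z.

As a check, the Euler characteristic is 6 − 5 = 1, which agrees with 2 − 1 = 1.

H_0 = Z^2,  H_1 = Z.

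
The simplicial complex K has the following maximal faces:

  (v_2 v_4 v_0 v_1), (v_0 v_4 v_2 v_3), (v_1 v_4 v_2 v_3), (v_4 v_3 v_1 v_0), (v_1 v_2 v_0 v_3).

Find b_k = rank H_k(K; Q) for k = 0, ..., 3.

We work with the vertex ordering v_0 < v_1 < v_2 < v_3 < v_4. The simplices of K, each written with vertices in increasing order, are:

  0-simplices (5): [v_0], [v_1], [v_2], [v_3], [v_4]
  1-simplices (10): [v_0,v_1], [v_0,v_2], [v_0,v_3], [v_0,v_4], [v_1,v_2], [v_1,v_3], [v_1,v_4], [v_2,v_3], [v_2,v_4], [v_3,v_4]
  2-simplices (10): [v_0,v_1,v_2], [v_0,v_1,v_3], [v_0,v_1,v_4], [v_0,v_2,v_3], [v_0,v_2,v_4], [v_0,v_3,v_4], [v_1,v_2,v_3], [v_1,v_2,v_4], [v_1,v_3,v_4], [v_2,v_3,v_4]
  3-simplices (5): [v_0,v_1,v_2,v_3], [v_0,v_1,v_2,v_4], [v_0,v_1,v_3,v_4], [v_0,v_2,v_3,v_4], [v_1,v_2,v_3,v_4]

so the chain groups are C_0 ≅ Z^5, C_1 ≅ Z^10, C_2 ≅ Z^10, C_3 ≅ Z^5.

The boundary map ∂_1: C_1 → C_0 is given by ∂[p,q] = [q] − [p]. For instance
  ∂[v_3,v_4] = [v_4] − [v_3].
This gives a 5×10 integer matrix of rank 4; reducing to Smith normal form yields diagonal entries (1,1,1,1).

∂_2: C_2 → C_1 acts by ∂[p,q,r] = [q,r] − [p,r] + [p,q]. For instance
  ∂[v_0,v_2,v_4] = [v_2,v_4] − [v_0,v_4] + [v_0,v_2],
  ∂[v_0,v_1,v_4] = [v_1,v_4] − [v_0,v_4] + [v_0,v_1].
As a 10×10 matrix over Z this has rank 6, with invariant factors (1,1,1,1,1,1).

Boundary ∂_3: C_3 → C_2 sends each 3-simplex σ to the alternating sum Σ_i (−1)^i (σ with its i-th vertex removed). For instance
  ∂[v_1,v_2,v_3,v_4] = [v_2,v_3,v_4] − [v_1,v_3,v_4] + [v_1,v_2,v_4] − [v_1,v_2,v_3],
  ∂[v_0,v_2,v_3,v_4] = [v_2,v_3,v_4] − [v_0,v_3,v_4] + [v_0,v_2,v_4] − [v_0,v_2,v_3].
This gives a 10×5 integer matrix of rank 4; reducing to Smith normal form yields diagonal entries (1,1,1,1).

Computing H_k = (kernel of ∂_k) / (image of ∂_{k+1}):

  H_0: rank C_0 − rank ∂_1 = 5 − 4 = 1, and the invariant factors of ∂_1 are all 1, so H_0 = Z.
  H_1: rank ker ∂_1 − rank ∂_2 = (10 − 4) − 6 = 0, and the invariant factors of ∂_2 are all 1, so H_1 = 0.
  H_2: rank ker ∂_2 − rank ∂_3 = (10 − 6) − 4 = 0, and the invariant factors of ∂_3 are all 1, so H_2 = 0.
  H_3: rank ker ∂_3 − rank ∂_4 = (5 − 4) − 0 = 1, and there is no ∂_4, so H_3 = Z.

As a check, the Euler characteristic is 5 − 10 + 10 − 5 = 0, which agrees with 1 − 0 + 0 − 1 = 0.
(K is a triangulation of the 3-sphere S^3.)

Hence the Betti numbers are b_0 = 1, b_1 = 0, b_2 = 0, b_3 = 1.

b_0 = 1, b_1 = 0, b_2 = 0, b_3 = 1.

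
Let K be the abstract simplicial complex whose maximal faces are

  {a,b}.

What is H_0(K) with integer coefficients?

H_0 = Z.

Fix the vertex order a < b and write every simplex with vertices in increasing order. Then dim K = 1 and the simplices of K are:

  0-simplices (2): a, b
  1-simplices (1): ab

so the chain groups are C_0 ≅ Z^2, C_1 ≅ Z^1.

The boundary map ∂_1: C_1 → C_0 sends each edge [p,q] (with p < q) to q − p. For instance
  ∂ab = b − a.
The resulting 2×1 matrix has rank 1, and its Smith normal form has invariant factors (1).

Now H_k = ker ∂_k / im ∂_{k+1}, so:

  H_0: rank C_0 − rank ∂_1 = 2 − 1 = 1, and the invariant factors of ∂_1 are all 1, so H_0 ≅ Z.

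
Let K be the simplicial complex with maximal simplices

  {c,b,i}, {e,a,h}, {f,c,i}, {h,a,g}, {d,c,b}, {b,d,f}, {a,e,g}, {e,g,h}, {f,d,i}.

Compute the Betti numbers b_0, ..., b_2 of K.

b_0 = 2, b_1 = 1, b_2 = 1.

K has 9 vertices, 16 edges, 9 triangles.
rank ∂_0 = 0, rank ∂_1 = 7 ⇒ b_0 = 9 − 0 − 7 = 2; all invariant factors of ∂_1 are 1 so no torsion. So H_0 ≅ Z^2.
rank ∂_1 = 7, rank ∂_2 = 8 ⇒ b_1 = 16 − 7 − 8 = 1; all invariant factors of ∂_2 are 1 so no torsion. So H_1 ≅ Z.
rank ∂_2 = 8, rank ∂_3 = 0 ⇒ b_2 = 9 − 8 − 0 = 1. So H_2 ≅ Z.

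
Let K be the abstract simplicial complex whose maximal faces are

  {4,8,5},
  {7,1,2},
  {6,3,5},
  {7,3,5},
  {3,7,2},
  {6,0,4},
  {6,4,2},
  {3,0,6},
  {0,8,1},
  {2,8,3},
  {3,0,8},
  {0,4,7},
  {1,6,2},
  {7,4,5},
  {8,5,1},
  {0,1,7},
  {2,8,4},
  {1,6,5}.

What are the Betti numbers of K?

b_0 = 1, b_1 = 2, b_2 = 1.

We work with the vertex ordering 0 < 1 < 2 < 3 < 4 < 5 < 6 < 7 < 8. The simplices of K, each written with vertices in increasing order, are:

  0-simplices (9): [0], [1], [2], [3], [4], [5], [6], [7], [8]
  1-simplices (27): (27 of them)
  2-simplices (18): [0,1,7], [0,1,8], [0,3,6], [0,3,8], [0,4,6], [0,4,7], [1,2,6], [1,2,7], [1,5,6], [1,5,8], [2,3,7], [2,3,8], [2,4,6], [2,4,8], [3,5,6], [3,5,7], [4,5,7], [4,5,8]

so the chain groups are C_0 ≅ Z^9, C_1 ≅ Z^27, C_2 ≅ Z^18.

∂_1: C_1 → C_0 maps an edge to its endpoints' difference, ∂[p,q] = q − p. For instance
  ∂[3,7] = [7] − [3].
The 9×27 boundary matrix has rank 8 and Smith normal form diag(1,1,1,1,1,1,1,1).

∂_2: C_2 → C_1 maps a triangle to the signed sum of its edges. For instance
  ∂[4,5,8] = [5,8] − [4,8] + [4,5],
  ∂[0,4,6] = [4,6] − [0,6] + [0,4].
This gives a 27×18 integer matrix of rank 17; reducing to Smith normal form yields diagonal entries (1,1,1,1,1,1,1,1,1,1,1,1,1,1,1,1,1).

From H_k ≅ ker(∂_k) / im(∂_{k+1}) we obtain:

  H_0: rank C_0 − rank ∂_1 = 9 − 8 = 1, and the invariant factors of ∂_1 are all 1, so H_0 = Z.
  H_1: rank ker ∂_1 − rank ∂_2 = (27 − 8) − 17 = 2, and the invariant factors of ∂_2 are all 1, so H_1 = Z^2.
  H_2: rank ker ∂_2 − rank ∂_3 = (18 − 17) − 0 = 1, and there is no ∂_3, so H_2 = Z.

As a check, the Euler characteristic is 9 − 27 + 18 = 0, which agrees with 1 − 2 + 1 = 0.

Hence the Betti numbers are b_0 = 1, b_1 = 2, b_2 = 1.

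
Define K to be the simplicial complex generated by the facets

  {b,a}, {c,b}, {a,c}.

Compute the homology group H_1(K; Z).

Fix the vertex order a < b < c and write every simplex with vertices in increasing order. Then dim K = 1 and the simplices of K are:

  0-simplices (3): a, b, c
  1-simplices (3): ab, ac, bc

Hence C_0 ≅ Z^3, C_1 ≅ Z^3.

Boundary ∂_1: C_1 → C_0 sends each edge [p,q] (with p < q) to q − p. For instance
  ∂ac = c − a.
This gives a 3×3 integer matrix of rank 2; reducing to Smith normal form yields diagonal entries (1,1).

Computing H_k = (kernel of ∂_k) / (image of ∂_{k+1}):

  H_1: rank ker ∂_1 − rank ∂_2 = (3 − 2) − 0 = 1, and there is no ∂_2, so H_1 = Z.

(K is a triangulation of the circle S^1.)

H_1 = Z.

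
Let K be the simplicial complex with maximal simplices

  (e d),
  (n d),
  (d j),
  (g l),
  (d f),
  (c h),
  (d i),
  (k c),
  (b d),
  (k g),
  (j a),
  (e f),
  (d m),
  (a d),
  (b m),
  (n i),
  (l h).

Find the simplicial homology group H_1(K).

We work with the vertex ordering a < b < c < d < e < f < g < h < i < j < k < l < m < n. The simplices of K, each written with vertices in increasing order, are:

  0-simplices (14): a, b, c, d, e, f, g, h, i, j, k, l, m, n
  1-simplices (17): ad, aj, bd, bm, ch, ck, de, df, di, dj, dm, dn, ef, gk, gl, hl, in

giving chain groups C_0 ≅ Z^14, C_1 ≅ Z^17.

The boundary map ∂_1: C_1 → C_0 maps an edge to its endpoints' difference, ∂[p,q] = q − p. For instance
  ∂in = n − i.
The resulting 14×17 matrix has rank 12, and its Smith normal form has invariant factors (1,1,1,1,1,1,1,1,1,1,1,1).

Reading off H_k = ker ∂_k / im ∂_{k+1}:

  H_1: rank ker ∂_1 − rank ∂_2 = (17 − 12) − 0 = 5, and there is no ∂_2, so H_1 = Z^5.

H_1 ≅ Z^5.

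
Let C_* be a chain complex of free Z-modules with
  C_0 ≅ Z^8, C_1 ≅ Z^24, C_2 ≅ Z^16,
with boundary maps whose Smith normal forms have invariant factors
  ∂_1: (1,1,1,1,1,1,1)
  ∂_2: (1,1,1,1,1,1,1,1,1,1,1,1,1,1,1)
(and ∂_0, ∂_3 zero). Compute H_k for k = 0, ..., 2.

H_0: b_0 = 8 − 0 − 7 = 1; torsion from ∂_1 factors > 1: none. So H_0 ≅ Z.
H_1: b_1 = 24 − 7 − 15 = 2; torsion from ∂_2 factors > 1: none. So H_1 ≅ Z^2.
H_2: b_2 = 16 − 15 − 0 = 1; torsion from ∂_3 factors > 1: none. So H_2 ≅ Z.

H_0 ≅ Z,  H_1 ≅ Z^2,  H_2 ≅ Z.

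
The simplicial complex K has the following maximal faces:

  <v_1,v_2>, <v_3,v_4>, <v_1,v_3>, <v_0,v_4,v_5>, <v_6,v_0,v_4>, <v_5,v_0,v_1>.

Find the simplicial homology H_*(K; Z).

Fix the vertex order v_0 < v_1 < v_2 < v_3 < v_4 < v_5 < v_6 and write every simplex with vertices in increasing order. Then dim K = 2 and the simplices of K are:

  0-simplices (7): [v_0], [v_1], [v_2], [v_3], [v_4], [v_5], [v_6]
  1-simplices (10): [v_0,v_1], [v_0,v_4], [v_0,v_5], [v_0,v_6], [v_1,v_2], [v_1,v_3], [v_1,v_5], [v_3,v_4], [v_4,v_5], [v_4,v_6]
  2-simplices (3): [v_0,v_1,v_5], [v_0,v_4,v_5], [v_0,v_4,v_6]

so the chain groups are C_0 ≅ Z^7, C_1 ≅ Z^10, C_2 ≅ Z^3.

The boundary map ∂_1: C_1 → C_0 maps an edge to its endpoints' difference, ∂[p,q] = q − p. For instance
  ∂[v_0,v_5] = [v_5] − [v_0].
The 7×10 boundary matrix has rank 6 and Smith normal form diag(1,1,1,1,1,1).

Boundary ∂_2: C_2 → C_1 maps a triangle to the signed sum of its edges. For instance
  ∂[v_0,v_4,v_6] = [v_4,v_6] − [v_0,v_6] + [v_0,v_4],
  ∂[v_0,v_4,v_5] = [v_4,v_5] − [v_0,v_5] + [v_0,v_4].
The 10×3 boundary matrix has rank 3 and Smith normal form diag(1,1,1).

From H_k ≅ ker(∂_k) / im(∂_{k+1}) we obtain:

  H_0: rank C_0 − rank ∂_1 = 7 − 6 = 1, and the invariant factors of ∂_1 are all 1, so H_0 ≅ Z.
  H_1: rank ker ∂_1 − rank ∂_2 = (10 − 6) − 3 = 1, and the invariant factors of ∂_2 are all 1, so H_1 ≅ Z.
  H_2: rank ker ∂_2 − rank ∂_3 = (3 − 3) − 0 = 0, and there is no ∂_3, so H_2 ≅ 0.

H_0 = Z,  H_1 = Z,  H_2 = 0.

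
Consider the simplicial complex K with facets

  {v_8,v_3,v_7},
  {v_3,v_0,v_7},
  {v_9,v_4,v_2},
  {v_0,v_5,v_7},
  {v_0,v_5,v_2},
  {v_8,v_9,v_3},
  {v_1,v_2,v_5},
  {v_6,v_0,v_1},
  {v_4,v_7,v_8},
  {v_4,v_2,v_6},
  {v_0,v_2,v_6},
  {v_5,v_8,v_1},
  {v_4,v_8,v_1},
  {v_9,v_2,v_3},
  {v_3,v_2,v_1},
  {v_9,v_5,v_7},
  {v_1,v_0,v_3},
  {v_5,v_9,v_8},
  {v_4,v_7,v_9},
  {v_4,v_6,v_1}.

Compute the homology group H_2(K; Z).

Take the total order v_0 < v_1 < v_2 < v_3 < v_4 < v_5 < v_6 < v_7 < v_8 < v_9 on the vertex set. Then K (dimension 2) consists of the simplices:

  0-simplices (10): [v_0], [v_1], [v_2], [v_3], [v_4], [v_5], [v_6], [v_7], [v_8], [v_9]
  1-simplices (30): (30 of them)
  2-simplices (20): (20 of them)

giving chain groups C_0 ≅ Z^10, C_1 ≅ Z^30, C_2 ≅ Z^20.

∂_1: C_1 → C_0 sends each edge [p,q] (with p < q) to q − p.
The 10×30 boundary matrix has rank 9 and Smith normal form diag(1,1,1,1,1,1,1,1,1).

Boundary ∂_2: C_2 → C_1 acts by ∂[p,q,r] = [q,r] − [p,r] + [p,q]. For instance
  ∂[v_1,v_2,v_3] = [v_2,v_3] − [v_1,v_3] + [v_1,v_2],
  ∂[v_0,v_2,v_6] = [v_2,v_6] − [v_0,v_6] + [v_0,v_2].
The 30×20 boundary matrix has rank 20 and Smith normal form diag(1,1,1,1,1,1,1,1,1,1,1,1,1,1,1,1,1,1,1,2).

Now H_k = ker ∂_k / im ∂_{k+1}, so:

  H_2: rank ker ∂_2 − rank ∂_3 = (20 − 20) − 0 = 0, and there is no ∂_3, so H_2 ≅ 0.

H_2 ≅ 0.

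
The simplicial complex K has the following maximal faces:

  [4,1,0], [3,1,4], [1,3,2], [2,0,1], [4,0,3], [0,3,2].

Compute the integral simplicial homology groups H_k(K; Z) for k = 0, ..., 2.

H_0 = Z,  H_1 = 0,  H_2 = Z.

We work with the vertex ordering 0 < 1 < 2 < 3 < 4. The simplices of K, each written with vertices in increasing order, are:

  0-simplices (5): [0], [1], [2], [3], [4]
  1-simplices (9): [0,1], [0,2], [0,3], [0,4], [1,2], [1,3], [1,4], [2,3], [3,4]
  2-simplices (6): [0,1,2], [0,1,4], [0,2,3], [0,3,4], [1,2,3], [1,3,4]

Hence C_0 ≅ Z^5, C_1 ≅ Z^9, C_2 ≅ Z^6.

∂_1: C_1 → C_0 sends each edge [p,q] (with p < q) to q − p.
The 5×9 boundary matrix has rank 4 and Smith normal form diag(1,1,1,1).

Boundary ∂_2: C_2 → C_1 acts by ∂[p,q,r] = [q,r] − [p,r] + [p,q]. For instance
  ∂[1,3,4] = [3,4] − [1,4] + [1,3],
  ∂[0,1,4] = [1,4] − [0,4] + [0,1].
The resulting 9×6 matrix has rank 5, and its Smith normal form has invariant factors (1,1,1,1,1).

From H_k ≅ ker(∂_k) / im(∂_{k+1}) we obtain:

  H_0: rank C_0 − rank ∂_1 = 5 − 4 = 1, and the invariant factors of ∂_1 are all 1, so H_0 ≅ Z.
  H_1: rank ker ∂_1 − rank ∂_2 = (9 − 4) − 5 = 0, and the invariant factors of ∂_2 are all 1, so H_1 ≅ 0.
  H_2: rank ker ∂_2 − rank ∂_3 = (6 − 5) − 0 = 1, and there is no ∂_3, so H_2 ≅ Z.

As a check, the Euler characteristic is 5 − 9 + 6 = 2, which agrees with 1 − 0 + 1 = 2.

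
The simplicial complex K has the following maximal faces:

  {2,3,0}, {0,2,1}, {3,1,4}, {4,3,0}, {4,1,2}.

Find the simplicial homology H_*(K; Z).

We work with the vertex ordering 0 < 1 < 2 < 3 < 4. The simplices of K, each written with vertices in increasing order, are:

  0-simplices (5): [0], [1], [2], [3], [4]
  1-simplices (10): [0,1], [0,2], [0,3], [0,4], [1,2], [1,3], [1,4], [2,3], [2,4], [3,4]
  2-simplices (5): [0,1,2], [0,2,3], [0,3,4], [1,2,4], [1,3,4]

so the chain groups are C_0 ≅ Z^5, C_1 ≅ Z^10, C_2 ≅ Z^5.

∂_1: C_1 → C_0 is given by ∂[p,q] = [q] − [p]. For instance
  ∂[1,3] = [3] − [1].
As a 5×10 matrix over Z this has rank 4, with invariant factors (1,1,1,1).

Boundary ∂_2: C_2 → C_1 sends each 2-simplex [p,q,r] to [q,r] − [p,r] + [p,q]. For instance
  ∂[0,3,4] = [3,4] − [0,4] + [0,3],
  ∂[0,2,3] = [2,3] − [0,3] + [0,2].
The resulting 10×5 matrix has rank 5, and its Smith normal form has invariant factors (1,1,1,1,1).

Now H_k = ker ∂_k / im ∂_{k+1}, so:

  H_0: rank C_0 − rank ∂_1 = 5 − 4 = 1, and the invariant factors of ∂_1 are all 1, so H_0 ≅ Z.
  H_1: rank ker ∂_1 − rank ∂_2 = (10 − 4) − 5 = 1, and the invariant factors of ∂_2 are all 1, so H_1 ≅ Z.
  H_2: rank ker ∂_2 − rank ∂_3 = (5 − 5) − 0 = 0, and there is no ∂_3, so H_2 ≅ 0.

As a check, the Euler characteristic is 5 − 10 + 5 = 0, which agrees with 1 − 1 + 0 = 0.

H_0 = Z,  H_1 = Z,  H_2 = 0.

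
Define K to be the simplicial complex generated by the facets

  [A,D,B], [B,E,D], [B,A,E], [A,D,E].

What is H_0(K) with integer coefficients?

H_0 = Z.

We work with the vertex ordering A < B < D < E. The simplices of K, each written with vertices in increasing order, are:

  0-simplices (4): A, B, D, E
  1-simplices (6): AB, AD, AE, BD, BE, DE
  2-simplices (4): ABD, ABE, ADE, BDE

so the chain groups are C_0 ≅ Z^4, C_1 ≅ Z^6, C_2 ≅ Z^4.

∂_1: C_1 → C_0 maps an edge to its endpoints' difference, ∂[p,q] = q − p.
The 4×6 boundary matrix has rank 3 and Smith normal form diag(1,1,1).

∂_2: C_2 → C_1 maps a triangle to the signed sum of its edges. For instance
  ∂ABE = BE − AE + AB,
  ∂BDE = DE − BE + BD.
As a 6×4 matrix over Z this has rank 3, with invariant factors (1,1,1).

From H_k ≅ ker(∂_k) / im(∂_{k+1}) we obtain:

  H_0: rank C_0 − rank ∂_1 = 4 − 3 = 1, and the invariant factors of ∂_1 are all 1, so H_0 = Z.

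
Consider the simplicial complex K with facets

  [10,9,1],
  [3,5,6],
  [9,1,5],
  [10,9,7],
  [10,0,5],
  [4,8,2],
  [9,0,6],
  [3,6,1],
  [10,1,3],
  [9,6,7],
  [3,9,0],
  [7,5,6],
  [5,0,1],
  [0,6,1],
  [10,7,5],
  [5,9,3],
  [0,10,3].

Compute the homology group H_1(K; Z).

Order the vertices as 0 < 1 < 2 < 3 < 4 < 5 < 6 < 7 < 8 < 9 < 10. Listing each simplex with vertices in this order, K has dimension 2 with simplices:

  0-simplices (11): [0], [1], [2], [3], [4], [5], [6], [7], [8], [9], [10]
  1-simplices (27): (27 of them)
  2-simplices (17): [0,1,5], [0,1,6], [0,3,9], [0,3,10], [0,5,10], [0,6,9], [1,3,6], [1,3,10], [1,5,9], [1,9,10], [2,4,8], [3,5,6], [3,5,9], [5,6,7], [5,7,10], [6,7,9], [7,9,10]

giving chain groups C_0 ≅ Z^11, C_1 ≅ Z^27, C_2 ≅ Z^17.

The boundary map ∂_1: C_1 → C_0 is given by ∂[p,q] = [q] − [p].
As a 11×27 matrix over Z this has rank 9, with invariant factors (1,1,1,1,1,1,1,1,1).

The boundary map ∂_2: C_2 → C_1 maps a triangle to the signed sum of its edges. For instance
  ∂[6,7,9] = [7,9] − [6,9] + [6,7],
  ∂[5,7,10] = [7,10] − [5,10] + [5,7].
The resulting 27×17 matrix has rank 16, and its Smith normal form has invariant factors (1,1,1,1,1,1,1,1,1,1,1,1,1,1,1,1).

Now H_k = ker ∂_k / im ∂_{k+1}, so:

  H_1: rank ker ∂_1 − rank ∂_2 = (27 − 9) − 16 = 2, and the invariant factors of ∂_2 are all 1, so H_1 = Z^2.

H_1 ≅ Z^2.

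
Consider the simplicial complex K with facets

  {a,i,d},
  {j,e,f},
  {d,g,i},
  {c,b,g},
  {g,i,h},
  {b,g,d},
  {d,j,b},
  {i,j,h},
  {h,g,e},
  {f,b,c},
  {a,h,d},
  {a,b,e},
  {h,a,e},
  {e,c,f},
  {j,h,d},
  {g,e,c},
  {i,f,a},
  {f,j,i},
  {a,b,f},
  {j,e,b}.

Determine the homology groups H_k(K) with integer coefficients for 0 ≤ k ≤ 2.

Order the vertices as a < b < c < d < e < f < g < h < i < j. Listing each simplex with vertices in this order, K has dimension 2 with simplices:

  0-simplices (10): a, b, c, d, e, f, g, h, i, j
  1-simplices (30): ab, ad, ae, af, ah, ai, bc, bd, be, bf, bg, bj, ce, cf, cg, dg, dh, di, dj, ef, eg, eh, ej, fi, fj, gh, gi, hi, hj, ij
  2-simplices (20): abe, abf, adh, adi, aeh, afi, bcf, bcg, bdg, bdj, bej, cef, ceg, dgi, dhj, efj, egh, fij, ghi, hij

so the chain groups are C_0 ≅ Z^10, C_1 ≅ Z^30, C_2 ≅ Z^20.

The boundary map ∂_1: C_1 → C_0 maps an edge to its endpoints' difference, ∂[p,q] = q − p.
This gives a 10×30 integer matrix of rank 9; reducing to Smith normal form yields diagonal entries (1,1,1,1,1,1,1,1,1).

Boundary ∂_2: C_2 → C_1 acts by ∂[p,q,r] = [q,r] − [p,r] + [p,q]. For instance
  ∂ghi = hi − gi + gh,
  ∂dhj = hj − dj + dh.
The 30×20 boundary matrix has rank 20 and Smith normal form diag(1,1,1,1,1,1,1,1,1,1,1,1,1,1,1,1,1,1,1,2).

Computing H_k = (kernel of ∂_k) / (image of ∂_{k+1}):

  H_0: rank C_0 − rank ∂_1 = 10 − 9 = 1, and the invariant factors of ∂_1 are all 1, so H_0 ≅ Z.
  H_1: rank ker ∂_1 − rank ∂_2 = (30 − 9) − 20 = 1, and ∂_2 has invariant factor 2 > 1, so H_1 ≅ Z ⊕ Z_2.
  H_2: rank ker ∂_2 − rank ∂_3 = (20 − 20) − 0 = 0, and there is no ∂_3, so H_2 ≅ 0.

H_0 ≅ Z,  H_1 ≅ Z ⊕ Z_2,  H_2 = 0.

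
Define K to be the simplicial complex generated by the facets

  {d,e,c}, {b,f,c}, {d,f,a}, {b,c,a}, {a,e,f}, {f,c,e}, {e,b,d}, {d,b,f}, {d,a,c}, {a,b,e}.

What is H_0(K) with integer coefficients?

Fix the vertex order a < b < c < d < e < f and write every simplex with vertices in increasing order. Then dim K = 2 and the simplices of K are:

  0-simplices (6): a, b, c, d, e, f
  1-simplices (15): ab, ac, ad, ae, af, bc, bd, be, bf, cd, ce, cf, de, df, ef
  2-simplices (10): abc, abe, acd, adf, aef, bcf, bde, bdf, cde, cef

so the chain groups are C_0 ≅ Z^6, C_1 ≅ Z^15, C_2 ≅ Z^10.

The boundary map ∂_1: C_1 → C_0 sends each edge [p,q] (with p < q) to q − p. For instance
  ∂cd = d − c.
The 6×15 boundary matrix has rank 5 and Smith normal form diag(1,1,1,1,1).

The boundary map ∂_2: C_2 → C_1 sends each 2-simplex [p,q,r] to [q,r] − [p,r] + [p,q]. For instance
  ∂cef = ef − cf + ce,
  ∂acd = cd − ad + ac.
As a 15×10 matrix over Z this has rank 10, with invariant factors (1,1,1,1,1,1,1,1,1,2).

Computing H_k = (kernel of ∂_k) / (image of ∂_{k+1}):

  H_0: rank C_0 − rank ∂_1 = 6 − 5 = 1, and the invariant factors of ∂_1 are all 1, so H_0 = Z.

H_0 = Z.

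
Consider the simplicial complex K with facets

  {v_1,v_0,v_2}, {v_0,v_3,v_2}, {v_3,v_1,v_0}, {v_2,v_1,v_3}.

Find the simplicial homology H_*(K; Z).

Take the total order v_0 < v_1 < v_2 < v_3 on the vertex set. Then K (dimension 2) consists of the simplices:

  0-simplices (4): [v_0], [v_1], [v_2], [v_3]
  1-simplices (6): [v_0,v_1], [v_0,v_2], [v_0,v_3], [v_1,v_2], [v_1,v_3], [v_2,v_3]
  2-simplices (4): [v_0,v_1,v_2], [v_0,v_1,v_3], [v_0,v_2,v_3], [v_1,v_2,v_3]

so the chain groups are C_0 ≅ Z^4, C_1 ≅ Z^6, C_2 ≅ Z^4.

∂_1: C_1 → C_0 maps an edge to its endpoints' difference, ∂[p,q] = q − p.
This gives a 4×6 integer matrix of rank 3; reducing to Smith normal form yields diagonal entries (1,1,1).

The boundary map ∂_2: C_2 → C_1 sends each 2-simplex [p,q,r] to [q,r] − [p,r] + [p,q]. For instance
  ∂[v_0,v_1,v_3] = [v_1,v_3] − [v_0,v_3] + [v_0,v_1],
  ∂[v_0,v_1,v_2] = [v_1,v_2] − [v_0,v_2] + [v_0,v_1].
As a 6×4 matrix over Z this has rank 3, with invariant factors (1,1,1).

Now H_k = ker ∂_k / im ∂_{k+1}, so:

  H_0: rank C_0 − rank ∂_1 = 4 − 3 = 1, and the invariant factors of ∂_1 are all 1, so H_0 ≅ Z.
  H_1: rank ker ∂_1 − rank ∂_2 = (6 − 3) − 3 = 0, and the invariant factors of ∂_2 are all 1, so H_1 ≅ 0.
  H_2: rank ker ∂_2 − rank ∂_3 = (4 − 3) − 0 = 1, and there is no ∂_3, so H_2 ≅ Z.

As a check, the Euler characteristic is 4 − 6 + 4 = 2, which agrees with 1 − 0 + 1 = 2.

H_0 = Z,  H_1 = 0,  H_2 = Z.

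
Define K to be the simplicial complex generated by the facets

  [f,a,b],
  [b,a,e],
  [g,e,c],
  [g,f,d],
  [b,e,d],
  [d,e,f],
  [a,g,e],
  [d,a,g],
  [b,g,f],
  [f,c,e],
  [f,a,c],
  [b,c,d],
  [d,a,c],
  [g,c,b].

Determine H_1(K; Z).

Order the vertices as a < b < c < d < e < f < g. Listing each simplex with vertices in this order, K has dimension 2 with simplices:

  0-simplices (7): a, b, c, d, e, f, g
  1-simplices (21): ab, ac, ad, ae, af, ag, bc, bd, be, bf, bg, cd, ce, cf, cg, de, df, dg, ef, eg, fg
  2-simplices (14): abe, abf, acd, acf, adg, aeg, bcd, bcg, bde, bfg, cef, ceg, def, dfg

giving chain groups C_0 ≅ Z^7, C_1 ≅ Z^21, C_2 ≅ Z^14.

∂_1: C_1 → C_0 maps an edge to its endpoints' difference, ∂[p,q] = q − p. For instance
  ∂eg = g − e.
The 7×21 boundary matrix has rank 6 and Smith normal form diag(1,1,1,1,1,1).

The boundary map ∂_2: C_2 → C_1 acts by ∂[p,q,r] = [q,r] − [p,r] + [p,q]. For instance
  ∂abf = bf − af + ab,
  ∂adg = dg − ag + ad.
This gives a 21×14 integer matrix of rank 13; reducing to Smith normal form yields diagonal entries (1,1,1,1,1,1,1,1,1,1,1,1,1).

Reading off H_k = ker ∂_k / im ∂_{k+1}:

  H_1: rank ker ∂_1 − rank ∂_2 = (21 − 6) − 13 = 2, and the invariant factors of ∂_2 are all 1, so H_1 ≅ Z^2.

H_1 = Z^2.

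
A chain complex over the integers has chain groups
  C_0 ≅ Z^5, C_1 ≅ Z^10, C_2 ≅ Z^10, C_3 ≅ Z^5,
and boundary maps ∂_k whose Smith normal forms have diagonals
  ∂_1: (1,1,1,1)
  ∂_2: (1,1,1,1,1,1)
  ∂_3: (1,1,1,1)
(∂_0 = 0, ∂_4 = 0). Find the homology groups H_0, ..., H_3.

H_0: b_0 = 5 − 0 − 4 = 1; torsion from ∂_1 factors > 1: none. So H_0 ≅ Z.
H_1: b_1 = 10 − 4 − 6 = 0; torsion from ∂_2 factors > 1: none. So H_1 ≅ 0.
H_2: b_2 = 10 − 6 − 4 = 0; torsion from ∂_3 factors > 1: none. So H_2 ≅ 0.
H_3: b_3 = 5 − 4 − 0 = 1; torsion from ∂_4 factors > 1: none. So H_3 ≅ Z.

H_0 ≅ Z,  H_1 = 0,  H_2 = 0,  H_3 ≅ Z.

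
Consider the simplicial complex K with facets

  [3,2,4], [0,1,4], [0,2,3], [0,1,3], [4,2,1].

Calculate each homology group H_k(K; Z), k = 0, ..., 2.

H_0 ≅ Z,  H_1 ≅ Z,  H_2 = 0.

Fix the vertex order 0 < 1 < 2 < 3 < 4 and write every simplex with vertices in increasing order. Then dim K = 2 and the simplices of K are:

  0-simplices (5): [0], [1], [2], [3], [4]
  1-simplices (10): [0,1], [0,2], [0,3], [0,4], [1,2], [1,3], [1,4], [2,3], [2,4], [3,4]
  2-simplices (5): [0,1,3], [0,1,4], [0,2,3], [1,2,4], [2,3,4]

Hence C_0 ≅ Z^5, C_1 ≅ Z^10, C_2 ≅ Z^5.

The boundary map ∂_1: C_1 → C_0 is given by ∂[p,q] = [q] − [p].
This gives a 5×10 integer matrix of rank 4; reducing to Smith normal form yields diagonal entries (1,1,1,1).

Boundary ∂_2: C_2 → C_1 maps a triangle to the signed sum of its edges. For instance
  ∂[2,3,4] = [3,4] − [2,4] + [2,3],
  ∂[0,2,3] = [2,3] − [0,3] + [0,2].
The resulting 10×5 matrix has rank 5, and its Smith normal form has invariant factors (1,1,1,1,1).

Computing H_k = (kernel of ∂_k) / (image of ∂_{k+1}):

  H_0: rank C_0 − rank ∂_1 = 5 − 4 = 1, and the invariant factors of ∂_1 are all 1, so H_0 = Z.
  H_1: rank ker ∂_1 − rank ∂_2 = (10 − 4) − 5 = 1, and the invariant factors of ∂_2 are all 1, so H_1 = Z.
  H_2: rank ker ∂_2 − rank ∂_3 = (5 − 5) − 0 = 0, and there is no ∂_3, so H_2 = 0.

(K is a triangulation of the Möbius band.)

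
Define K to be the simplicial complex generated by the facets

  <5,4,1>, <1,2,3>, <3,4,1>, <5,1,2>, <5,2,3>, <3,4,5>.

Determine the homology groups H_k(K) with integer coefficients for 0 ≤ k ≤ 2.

Fix the vertex order 1 < 2 < 3 < 4 < 5 and write every simplex with vertices in increasing order. Then dim K = 2 and the simplices of K are:

  0-simplices (5): [1], [2], [3], [4], [5]
  1-simplices (9): [1,2], [1,3], [1,4], [1,5], [2,3], [2,5], [3,4], [3,5], [4,5]
  2-simplices (6): [1,2,3], [1,2,5], [1,3,4], [1,4,5], [2,3,5], [3,4,5]

so the chain groups are C_0 ≅ Z^5, C_1 ≅ Z^9, C_2 ≅ Z^6.

Boundary ∂_1: C_1 → C_0 sends each edge [p,q] (with p < q) to q − p.
The resulting 5×9 matrix has rank 4, and its Smith normal form has invariant factors (1,1,1,1).

Boundary ∂_2: C_2 → C_1 maps a triangle to the signed sum of its edges. For instance
  ∂[1,2,5] = [2,5] − [1,5] + [1,2],
  ∂[1,4,5] = [4,5] − [1,5] + [1,4].
This gives a 9×6 integer matrix of rank 5; reducing to Smith normal form yields diagonal entries (1,1,1,1,1).

From H_k ≅ ker(∂_k) / im(∂_{k+1}) we obtain:

  H_0: rank C_0 − rank ∂_1 = 5 − 4 = 1, and the invariant factors of ∂_1 are all 1, so H_0 = Z.
  H_1: rank ker ∂_1 − rank ∂_2 = (9 − 4) − 5 = 0, and the invariant factors of ∂_2 are all 1, so H_1 = 0.
  H_2: rank ker ∂_2 − rank ∂_3 = (6 − 5) − 0 = 1, and there is no ∂_3, so H_2 = Z.

(K is a triangulation of the 2-sphere S^2.)

H_0 = Z,  H_1 = 0,  H_2 = Z.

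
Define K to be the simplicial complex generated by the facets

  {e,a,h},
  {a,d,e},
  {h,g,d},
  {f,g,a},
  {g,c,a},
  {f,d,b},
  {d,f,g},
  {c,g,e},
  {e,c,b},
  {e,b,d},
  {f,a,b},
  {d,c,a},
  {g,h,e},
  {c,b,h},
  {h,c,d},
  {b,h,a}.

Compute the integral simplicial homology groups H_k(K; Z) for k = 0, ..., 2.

Fix the vertex order a < b < c < d < e < f < g < h and write every simplex with vertices in increasing order. Then dim K = 2 and the simplices of K are:

  0-simplices (8): a, b, c, d, e, f, g, h
  1-simplices (24): ab, ac, ad, ae, af, ag, ah, bc, bd, be, bf, bh, cd, ce, cg, ch, de, df, dg, dh, eg, eh, fg, gh
  2-simplices (16): abf, abh, acd, acg, ade, aeh, afg, bce, bch, bde, bdf, cdh, ceg, dfg, dgh, egh

so the chain groups are C_0 ≅ Z^8, C_1 ≅ Z^24, C_2 ≅ Z^16.

Boundary ∂_1: C_1 → C_0 is given by ∂[p,q] = [q] − [p].
As a 8×24 matrix over Z this has rank 7, with invariant factors (1,1,1,1,1,1,1).

The boundary map ∂_2: C_2 → C_1 sends each 2-simplex [p,q,r] to [q,r] − [p,r] + [p,q]. For instance
  ∂cdh = dh − ch + cd,
  ∂aeh = eh − ah + ae.
This gives a 24×16 integer matrix of rank 15; reducing to Smith normal form yields diagonal entries (1,1,1,1,1,1,1,1,1,1,1,1,1,1,1).

Now H_k = ker ∂_k / im ∂_{k+1}, so:

  H_0: rank C_0 − rank ∂_1 = 8 − 7 = 1, and the invariant factors of ∂_1 are all 1, so H_0 ≅ Z.
  H_1: rank ker ∂_1 − rank ∂_2 = (24 − 7) − 15 = 2, and the invariant factors of ∂_2 are all 1, so H_1 ≅ Z^2.
  H_2: rank ker ∂_2 − rank ∂_3 = (16 − 15) − 0 = 1, and there is no ∂_3, so H_2 ≅ Z.

(K is a triangulation of the torus T^2.)

H_0 ≅ Z,  H_1 ≅ Z^2,  H_2 ≅ Z.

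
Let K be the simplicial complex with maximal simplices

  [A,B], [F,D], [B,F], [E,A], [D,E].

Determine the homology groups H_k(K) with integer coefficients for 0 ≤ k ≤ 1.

We work with the vertex ordering A < B < D < E < F. The simplices of K, each written with vertices in increasing order, are:

  0-simplices (5): A, B, D, E, F
  1-simplices (5): AB, AE, BF, DE, DF

Hence C_0 ≅ Z^5, C_1 ≅ Z^5.

The boundary map ∂_1: C_1 → C_0 is given by ∂[p,q] = [q] − [p].
This gives a 5×5 integer matrix of rank 4; reducing to Smith normal form yields diagonal entries (1,1,1,1).

Now H_k = ker ∂_k / im ∂_{k+1}, so:

  H_0: rank C_0 − rank ∂_1 = 5 − 4 = 1, and the invariant factors of ∂_1 are all 1, so H_0 ≅ Z.
  H_1: rank ker ∂_1 − rank ∂_2 = (5 − 4) − 0 = 1, and there is no ∂_2, so H_1 ≅ Z.

H_0 = Z,  H_1 = Z.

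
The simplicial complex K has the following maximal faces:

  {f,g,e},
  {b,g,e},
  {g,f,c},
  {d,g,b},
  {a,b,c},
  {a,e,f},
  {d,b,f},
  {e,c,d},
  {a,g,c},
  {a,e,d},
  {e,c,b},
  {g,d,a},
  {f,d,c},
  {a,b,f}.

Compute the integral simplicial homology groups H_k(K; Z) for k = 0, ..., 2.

H_0 = Z,  H_1 = Z^2,  H_2 = Z.

Order the vertices as a < b < c < d < e < f < g. Listing each simplex with vertices in this order, K has dimension 2 with simplices:

  0-simplices (7): a, b, c, d, e, f, g
  1-simplices (21): ab, ac, ad, ae, af, ag, bc, bd, be, bf, bg, cd, ce, cf, cg, de, df, dg, ef, eg, fg
  2-simplices (14): abc, abf, acg, ade, adg, aef, bce, bdf, bdg, beg, cde, cdf, cfg, efg

giving chain groups C_0 ≅ Z^7, C_1 ≅ Z^21, C_2 ≅ Z^14.

∂_1: C_1 → C_0 is given by ∂[p,q] = [q] − [p].
The resulting 7×21 matrix has rank 6, and its Smith normal form has invariant factors (1,1,1,1,1,1).

The boundary map ∂_2: C_2 → C_1 maps a triangle to the signed sum of its edges. For instance
  ∂bdf = df − bf + bd,
  ∂beg = eg − bg + be.
This gives a 21×14 integer matrix of rank 13; reducing to Smith normal form yields diagonal entries (1,1,1,1,1,1,1,1,1,1,1,1,1).

Now H_k = ker ∂_k / im ∂_{k+1}, so:

  H_0: rank C_0 − rank ∂_1 = 7 − 6 = 1, and the invariant factors of ∂_1 are all 1, so H_0 = Z.
  H_1: rank ker ∂_1 − rank ∂_2 = (21 − 6) − 13 = 2, and the invariant factors of ∂_2 are all 1, so H_1 = Z^2.
  H_2: rank ker ∂_2 − rank ∂_3 = (14 − 13) − 0 = 1, and there is no ∂_3, so H_2 = Z.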